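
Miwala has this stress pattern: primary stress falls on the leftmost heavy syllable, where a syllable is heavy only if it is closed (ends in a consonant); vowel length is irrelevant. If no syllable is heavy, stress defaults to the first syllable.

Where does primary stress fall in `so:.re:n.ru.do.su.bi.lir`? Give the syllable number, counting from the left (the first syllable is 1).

2

Weights: 1 so: L, 2 re:n H, 3 ru L, 4 do L, 5 su L, 6 bi L, 7 lir H.
Heavy syllables in the domain: 2, 7. The leftmost is syllable 2 (re:n).
Primary stress: syllable 2 → so:.ˈre:n.ru.do.su.bi.lir.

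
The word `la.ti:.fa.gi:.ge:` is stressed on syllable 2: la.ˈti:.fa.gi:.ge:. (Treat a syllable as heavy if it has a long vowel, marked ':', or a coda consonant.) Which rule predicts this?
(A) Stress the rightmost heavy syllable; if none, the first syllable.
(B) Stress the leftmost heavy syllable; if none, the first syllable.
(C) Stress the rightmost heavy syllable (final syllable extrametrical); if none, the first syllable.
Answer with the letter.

B

Rule A → syllable 5 (observed: 2).
Rule B → syllable 2 ✓.
Rule C → syllable 4 (observed: 2).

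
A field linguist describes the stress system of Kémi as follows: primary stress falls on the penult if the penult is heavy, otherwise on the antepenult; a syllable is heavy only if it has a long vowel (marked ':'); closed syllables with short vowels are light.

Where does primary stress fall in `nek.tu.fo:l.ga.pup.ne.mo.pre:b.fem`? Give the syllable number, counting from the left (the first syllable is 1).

8

Weights: 7 mo L, 8 pre:b H, 9 fem L.
The penult (syllable 8, pre:b) is heavy, so it takes stress.
Primary stress: syllable 8 → nek.tu.fo:l.ga.pup.ne.mo.ˈpre:b.fem.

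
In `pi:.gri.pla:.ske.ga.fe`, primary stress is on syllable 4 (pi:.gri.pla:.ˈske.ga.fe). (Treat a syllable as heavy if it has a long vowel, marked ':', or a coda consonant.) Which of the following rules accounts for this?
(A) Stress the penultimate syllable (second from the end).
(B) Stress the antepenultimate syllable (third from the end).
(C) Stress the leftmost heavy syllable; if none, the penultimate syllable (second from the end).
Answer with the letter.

B

Rule A → syllable 5 (observed: 4).
Rule B → syllable 4 ✓.
Rule C → syllable 1 (observed: 4).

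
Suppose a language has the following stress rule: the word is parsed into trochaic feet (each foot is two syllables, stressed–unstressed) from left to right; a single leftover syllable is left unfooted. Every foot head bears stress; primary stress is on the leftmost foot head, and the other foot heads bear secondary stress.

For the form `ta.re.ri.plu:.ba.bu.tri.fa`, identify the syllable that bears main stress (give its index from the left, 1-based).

1

Parse left to right into trochaic (ˈσσ) feet: (ˈta.re) (ˈri.plu:) (ˈba.bu) (ˈtri.fa).
Foot heads (stressed positions): 1, 3, 5, 7.
End Rule Leftmost: primary stress on the leftmost head = syllable 1.
Primary stress: syllable 1 → ˈta.re.ri.plu:.ba.bu.tri.fa.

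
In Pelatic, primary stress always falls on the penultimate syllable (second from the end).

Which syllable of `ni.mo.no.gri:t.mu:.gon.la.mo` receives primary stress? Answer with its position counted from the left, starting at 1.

The word has 8 syllables; the penultimate syllable (second from the end) is syllable 7 (la).
Primary stress: syllable 7 → ni.mo.no.gri:t.mu:.gon.ˈla.mo.

7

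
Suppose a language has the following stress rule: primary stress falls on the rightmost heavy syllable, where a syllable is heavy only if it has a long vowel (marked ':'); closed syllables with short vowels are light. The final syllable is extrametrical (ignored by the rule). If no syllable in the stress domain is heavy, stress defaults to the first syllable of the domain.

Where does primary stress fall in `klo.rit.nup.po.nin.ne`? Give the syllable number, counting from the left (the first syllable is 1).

1

The final syllable (6, ne) is extrametrical; the stress domain is syllables 1–5.
Weights: 1 klo L, 2 rit L, 3 nup L, 4 po L, 5 nin L.
No heavy syllable in the domain; default to the first syllable of the domain = syllable 1.
Primary stress: syllable 1 → ˈklo.rit.nup.po.nin.ne.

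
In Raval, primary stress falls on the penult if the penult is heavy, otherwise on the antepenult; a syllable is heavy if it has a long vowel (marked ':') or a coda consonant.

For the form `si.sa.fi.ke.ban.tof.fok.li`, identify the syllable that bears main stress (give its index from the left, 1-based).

Weights: 6 tof H, 7 fok H, 8 li L.
The penult (syllable 7, fok) is heavy, so it takes stress.
Primary stress: syllable 7 → si.sa.fi.ke.ban.tof.ˈfok.li.

7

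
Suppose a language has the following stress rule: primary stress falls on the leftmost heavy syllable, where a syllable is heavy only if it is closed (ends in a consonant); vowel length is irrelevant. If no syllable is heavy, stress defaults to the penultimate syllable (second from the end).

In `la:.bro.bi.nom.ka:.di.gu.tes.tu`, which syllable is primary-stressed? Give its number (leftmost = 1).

Weights: 1 la: L, 2 bro L, 3 bi L, 4 nom H, 5 ka: L, 6 di L, 7 gu L, 8 tes H, 9 tu L.
Heavy syllables in the domain: 4, 8. The leftmost is syllable 4 (nom).
Primary stress: syllable 4 → la:.bro.bi.ˈnom.ka:.di.gu.tes.tu.

4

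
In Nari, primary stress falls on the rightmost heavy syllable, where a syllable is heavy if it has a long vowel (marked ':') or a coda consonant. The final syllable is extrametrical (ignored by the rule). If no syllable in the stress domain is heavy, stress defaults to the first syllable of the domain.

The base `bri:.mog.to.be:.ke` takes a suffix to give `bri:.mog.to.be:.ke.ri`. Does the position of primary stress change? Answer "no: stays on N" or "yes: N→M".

Base `bri:.mog.to.be:.ke` (5 syllables):
  The final syllable (5, ke) is extrametrical; the stress domain is syllables 1–4.
  Weights: 1 bri: H, 2 mog H, 3 to L, 4 be: H.
  Heavy syllables in the domain: 1, 2, 4. The rightmost is syllable 4 (be:).
  → primary stress on syllable 4.
Suffixed `bri:.mog.to.be:.ke.ri` (6 syllables):
  The final syllable (6, ri) is extrametrical; the stress domain is syllables 1–5.
  Weights: 1 bri: H, 2 mog H, 3 to L, 4 be: H, 5 ke L.
  Heavy syllables in the domain: 1, 2, 4. The rightmost is syllable 4 (be:).
  → primary stress on syllable 4.

no: stays on 4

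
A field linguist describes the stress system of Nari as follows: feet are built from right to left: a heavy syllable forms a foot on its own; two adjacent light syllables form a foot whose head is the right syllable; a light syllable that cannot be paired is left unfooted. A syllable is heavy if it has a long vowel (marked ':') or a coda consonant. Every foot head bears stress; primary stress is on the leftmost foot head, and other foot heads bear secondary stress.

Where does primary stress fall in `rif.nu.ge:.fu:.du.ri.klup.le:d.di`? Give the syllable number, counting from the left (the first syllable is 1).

Weights: 1 rif H, 2 nu L, 3 ge: H, 4 fu: H, 5 du L, 6 ri L, 7 klup H, 8 le:d H, 9 di L.
Parse right to left (heavy = foot alone; LL = one foot; stranded L unfooted): (ˈrif) nu (ˈge:) (ˈfu:) (du.ˈri) (ˈklup) (ˈle:d) di.
Foot heads: 1, 3, 4, 6, 7, 8.
Primary stress on the leftmost head = syllable 1.
Primary stress: syllable 1 → ˈrif.nu.ge:.fu:.du.ri.klup.le:d.di.

1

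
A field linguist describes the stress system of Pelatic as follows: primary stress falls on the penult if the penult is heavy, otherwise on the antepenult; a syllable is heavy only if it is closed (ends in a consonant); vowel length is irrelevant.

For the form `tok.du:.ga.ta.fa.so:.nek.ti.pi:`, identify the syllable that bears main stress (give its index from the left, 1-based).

Weights: 7 nek H, 8 ti L, 9 pi: L.
The penult (syllable 8, ti) is light, so stress falls on the antepenult (syllable 7, nek).
Primary stress: syllable 7 → tok.du:.ga.ta.fa.so:.ˈnek.ti.pi:.

7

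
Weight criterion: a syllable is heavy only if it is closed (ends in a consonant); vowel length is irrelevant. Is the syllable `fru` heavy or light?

light

`fru`: short vowel, open (no coda). Open (no coda) → light.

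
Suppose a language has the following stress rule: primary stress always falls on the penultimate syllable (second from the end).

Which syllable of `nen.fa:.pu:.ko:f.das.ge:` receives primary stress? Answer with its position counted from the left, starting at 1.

The word has 6 syllables; the penultimate syllable (second from the end) is syllable 5 (das).
Primary stress: syllable 5 → nen.fa:.pu:.ko:f.ˈdas.ge:.

5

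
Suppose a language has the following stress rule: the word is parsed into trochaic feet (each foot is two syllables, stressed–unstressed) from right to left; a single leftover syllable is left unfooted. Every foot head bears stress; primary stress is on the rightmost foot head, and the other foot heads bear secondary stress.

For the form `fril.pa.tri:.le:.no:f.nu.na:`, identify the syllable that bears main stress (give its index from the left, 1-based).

6

Parse right to left into trochaic (ˈσσ) feet: fril (ˈpa.tri:) (ˈle:.no:f) (ˈnu.na:). Syllable 1 is left unfooted.
Foot heads (stressed positions): 2, 4, 6.
End Rule Rightmost: primary stress on the rightmost head = syllable 6.
Primary stress: syllable 6 → fril.pa.tri:.le:.no:f.ˈnu.na:.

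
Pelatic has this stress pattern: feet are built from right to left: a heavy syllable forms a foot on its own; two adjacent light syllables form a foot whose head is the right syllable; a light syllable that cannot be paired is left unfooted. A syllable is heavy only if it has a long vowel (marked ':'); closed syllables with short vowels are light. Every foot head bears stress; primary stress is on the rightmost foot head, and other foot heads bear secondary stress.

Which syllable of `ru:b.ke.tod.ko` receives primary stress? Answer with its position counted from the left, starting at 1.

Weights: 1 ru:b H, 2 ke L, 3 tod L, 4 ko L.
Parse right to left (heavy = foot alone; LL = one foot; stranded L unfooted): (ˈru:b) ke (tod.ˈko).
Foot heads: 1, 4.
Primary stress on the rightmost head = syllable 4.
Primary stress: syllable 4 → ru:b.ke.tod.ˈko.

4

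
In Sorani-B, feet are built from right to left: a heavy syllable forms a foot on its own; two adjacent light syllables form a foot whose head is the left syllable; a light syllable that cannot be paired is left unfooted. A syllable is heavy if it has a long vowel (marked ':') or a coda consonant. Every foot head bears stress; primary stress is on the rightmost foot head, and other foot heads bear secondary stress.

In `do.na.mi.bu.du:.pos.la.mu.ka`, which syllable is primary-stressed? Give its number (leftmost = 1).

Weights: 1 do L, 2 na L, 3 mi L, 4 bu L, 5 du: H, 6 pos H, 7 la L, 8 mu L, 9 ka L.
Parse right to left (heavy = foot alone; LL = one foot; stranded L unfooted): (ˈdo.na) (ˈmi.bu) (ˈdu:) (ˈpos) la (ˈmu.ka).
Foot heads: 1, 3, 5, 6, 8.
Primary stress on the rightmost head = syllable 8.
Primary stress: syllable 8 → do.na.mi.bu.du:.pos.la.ˈmu.ka.

8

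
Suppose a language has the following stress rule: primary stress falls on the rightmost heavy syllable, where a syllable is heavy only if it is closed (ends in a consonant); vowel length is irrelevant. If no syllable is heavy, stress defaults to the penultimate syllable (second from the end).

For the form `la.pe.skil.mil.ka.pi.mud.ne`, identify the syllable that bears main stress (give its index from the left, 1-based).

7

Weights: 1 la L, 2 pe L, 3 skil H, 4 mil H, 5 ka L, 6 pi L, 7 mud H, 8 ne L.
Heavy syllables in the domain: 3, 4, 7. The rightmost is syllable 7 (mud).
Primary stress: syllable 7 → la.pe.skil.mil.ka.pi.ˈmud.ne.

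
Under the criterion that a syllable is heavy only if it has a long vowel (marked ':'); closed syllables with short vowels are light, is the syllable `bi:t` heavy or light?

heavy

`bi:t`: long vowel, closed (coda /t/). Long vowel → heavy.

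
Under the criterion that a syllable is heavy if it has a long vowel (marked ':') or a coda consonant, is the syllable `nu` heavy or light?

light

`nu`: short vowel, open (no coda). Short vowel, open → light.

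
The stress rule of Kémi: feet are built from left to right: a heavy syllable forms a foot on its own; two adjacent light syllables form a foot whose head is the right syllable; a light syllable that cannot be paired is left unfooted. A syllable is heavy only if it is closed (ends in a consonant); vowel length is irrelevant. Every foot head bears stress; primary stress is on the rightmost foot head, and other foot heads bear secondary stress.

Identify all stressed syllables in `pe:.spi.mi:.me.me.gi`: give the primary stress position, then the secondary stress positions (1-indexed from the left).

primary 6, secondary 2, 4

Weights: 1 pe: L, 2 spi L, 3 mi: L, 4 me L, 5 me L, 6 gi L.
Parse left to right (heavy = foot alone; LL = one foot; stranded L unfooted): (pe:.ˈspi) (mi:.ˈme) (me.ˈgi).
Foot heads: 2, 4, 6.
Primary stress on the rightmost head = syllable 6.
Secondary stress on 2, 4: pe:.ˌspi.mi:.ˌme.me.ˈgi.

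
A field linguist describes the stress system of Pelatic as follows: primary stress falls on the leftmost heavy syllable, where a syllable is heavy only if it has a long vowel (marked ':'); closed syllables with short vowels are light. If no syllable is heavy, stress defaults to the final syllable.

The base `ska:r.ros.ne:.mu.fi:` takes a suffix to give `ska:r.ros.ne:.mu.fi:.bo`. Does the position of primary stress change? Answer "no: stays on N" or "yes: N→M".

no: stays on 1

Base `ska:r.ros.ne:.mu.fi:` (5 syllables):
  Weights: 1 ska:r H, 2 ros L, 3 ne: H, 4 mu L, 5 fi: H.
  Heavy syllables in the domain: 1, 3, 5. The leftmost is syllable 1 (ska:r).
  → primary stress on syllable 1.
Suffixed `ska:r.ros.ne:.mu.fi:.bo` (6 syllables):
  Weights: 1 ska:r H, 2 ros L, 3 ne: H, 4 mu L, 5 fi: H, 6 bo L.
  Heavy syllables in the domain: 1, 3, 5. The leftmost is syllable 1 (ska:r).
  → primary stress on syllable 1.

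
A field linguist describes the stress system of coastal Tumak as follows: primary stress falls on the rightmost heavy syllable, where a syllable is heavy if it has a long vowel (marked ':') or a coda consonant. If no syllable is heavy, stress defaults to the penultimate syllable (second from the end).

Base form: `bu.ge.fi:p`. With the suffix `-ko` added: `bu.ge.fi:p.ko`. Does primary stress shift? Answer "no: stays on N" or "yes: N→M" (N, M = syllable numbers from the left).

no: stays on 3

Base `bu.ge.fi:p` (3 syllables):
  Weights: 1 bu L, 2 ge L, 3 fi:p H.
  Heavy syllables in the domain: 3. The rightmost is syllable 3 (fi:p).
  → primary stress on syllable 3.
Suffixed `bu.ge.fi:p.ko` (4 syllables):
  Weights: 1 bu L, 2 ge L, 3 fi:p H, 4 ko L.
  Heavy syllables in the domain: 3. The rightmost is syllable 3 (fi:p).
  → primary stress on syllable 3.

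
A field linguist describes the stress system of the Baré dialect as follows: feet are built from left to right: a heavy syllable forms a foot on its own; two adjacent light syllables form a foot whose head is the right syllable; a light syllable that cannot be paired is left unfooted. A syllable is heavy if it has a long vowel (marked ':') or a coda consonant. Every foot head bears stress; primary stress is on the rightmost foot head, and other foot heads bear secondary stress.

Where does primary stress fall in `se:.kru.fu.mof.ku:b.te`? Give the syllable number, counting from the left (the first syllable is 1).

Weights: 1 se: H, 2 kru L, 3 fu L, 4 mof H, 5 ku:b H, 6 te L.
Parse left to right (heavy = foot alone; LL = one foot; stranded L unfooted): (ˈse:) (kru.ˈfu) (ˈmof) (ˈku:b) te.
Foot heads: 1, 3, 4, 5.
Primary stress on the rightmost head = syllable 5.
Primary stress: syllable 5 → se:.kru.fu.mof.ˈku:b.te.

5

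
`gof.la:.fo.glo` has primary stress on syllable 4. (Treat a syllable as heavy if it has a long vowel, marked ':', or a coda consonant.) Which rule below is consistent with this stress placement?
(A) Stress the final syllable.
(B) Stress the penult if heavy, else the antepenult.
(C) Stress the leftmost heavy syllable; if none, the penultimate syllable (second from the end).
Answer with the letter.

Rule A → syllable 4 ✓.
Rule B → syllable 2 (observed: 4).
Rule C → syllable 1 (observed: 4).

A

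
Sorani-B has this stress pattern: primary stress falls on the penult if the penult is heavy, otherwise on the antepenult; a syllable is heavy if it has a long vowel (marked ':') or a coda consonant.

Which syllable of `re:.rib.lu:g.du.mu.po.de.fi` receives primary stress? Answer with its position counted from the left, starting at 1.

Weights: 6 po L, 7 de L, 8 fi L.
The penult (syllable 7, de) is light, so stress falls on the antepenult (syllable 6, po).
Primary stress: syllable 6 → re:.rib.lu:g.du.mu.ˈpo.de.fi.

6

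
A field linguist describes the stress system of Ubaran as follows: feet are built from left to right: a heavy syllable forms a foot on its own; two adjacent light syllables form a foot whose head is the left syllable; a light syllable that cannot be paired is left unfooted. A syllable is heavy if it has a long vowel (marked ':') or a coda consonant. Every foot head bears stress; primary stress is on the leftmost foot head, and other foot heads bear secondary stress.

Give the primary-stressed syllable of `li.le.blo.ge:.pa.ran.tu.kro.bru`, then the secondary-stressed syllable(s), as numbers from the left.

Weights: 1 li L, 2 le L, 3 blo L, 4 ge: H, 5 pa L, 6 ran H, 7 tu L, 8 kro L, 9 bru L.
Parse left to right (heavy = foot alone; LL = one foot; stranded L unfooted): (ˈli.le) blo (ˈge:) pa (ˈran) (ˈtu.kro) bru.
Foot heads: 1, 4, 6, 7.
Primary stress on the leftmost head = syllable 1.
Secondary stress on 4, 6, 7: ˈli.le.blo.ˌge:.pa.ˌran.ˌtu.kro.bru.

primary 1, secondary 4, 6, 7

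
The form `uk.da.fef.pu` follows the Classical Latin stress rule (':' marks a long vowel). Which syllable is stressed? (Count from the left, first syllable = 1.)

Classical Latin: stress the penult if heavy (long vowel or closed), else the antepenult.
Weights: 2 da L, 3 fef H, 4 pu L.
The penult (syllable 3, fef) is heavy, so it takes stress.
Stress on syllable 3: uk.da.ˈfef.pu.

3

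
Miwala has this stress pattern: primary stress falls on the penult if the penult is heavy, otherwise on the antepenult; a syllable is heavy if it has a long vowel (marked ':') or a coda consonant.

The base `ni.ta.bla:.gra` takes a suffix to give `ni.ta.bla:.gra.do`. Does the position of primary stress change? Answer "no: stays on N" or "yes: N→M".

Base `ni.ta.bla:.gra` (4 syllables):
  Weights: 2 ta L, 3 bla: H, 4 gra L.
  The penult (syllable 3, bla:) is heavy, so it takes stress.
  → primary stress on syllable 3.
Suffixed `ni.ta.bla:.gra.do` (5 syllables):
  Weights: 3 bla: H, 4 gra L, 5 do L.
  The penult (syllable 4, gra) is light, so stress falls on the antepenult (syllable 3, bla:).
  → primary stress on syllable 3.

no: stays on 3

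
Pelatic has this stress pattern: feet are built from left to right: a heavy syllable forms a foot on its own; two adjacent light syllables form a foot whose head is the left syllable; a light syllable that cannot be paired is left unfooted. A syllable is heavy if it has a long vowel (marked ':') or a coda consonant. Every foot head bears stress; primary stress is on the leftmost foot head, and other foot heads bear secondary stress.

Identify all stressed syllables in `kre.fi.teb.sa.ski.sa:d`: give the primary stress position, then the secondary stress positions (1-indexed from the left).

primary 1, secondary 3, 4, 6

Weights: 1 kre L, 2 fi L, 3 teb H, 4 sa L, 5 ski L, 6 sa:d H.
Parse left to right (heavy = foot alone; LL = one foot; stranded L unfooted): (ˈkre.fi) (ˈteb) (ˈsa.ski) (ˈsa:d).
Foot heads: 1, 3, 4, 6.
Primary stress on the leftmost head = syllable 1.
Secondary stress on 3, 4, 6: ˈkre.fi.ˌteb.ˌsa.ski.ˌsa:d.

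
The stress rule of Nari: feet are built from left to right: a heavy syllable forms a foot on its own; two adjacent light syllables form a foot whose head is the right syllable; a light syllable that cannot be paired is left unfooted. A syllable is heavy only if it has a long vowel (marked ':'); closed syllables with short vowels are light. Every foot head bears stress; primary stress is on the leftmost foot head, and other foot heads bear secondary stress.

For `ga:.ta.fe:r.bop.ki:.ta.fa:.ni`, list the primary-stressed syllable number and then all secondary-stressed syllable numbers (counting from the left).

primary 1, secondary 3, 5, 7

Weights: 1 ga: H, 2 ta L, 3 fe:r H, 4 bop L, 5 ki: H, 6 ta L, 7 fa: H, 8 ni L.
Parse left to right (heavy = foot alone; LL = one foot; stranded L unfooted): (ˈga:) ta (ˈfe:r) bop (ˈki:) ta (ˈfa:) ni.
Foot heads: 1, 3, 5, 7.
Primary stress on the leftmost head = syllable 1.
Secondary stress on 3, 5, 7: ˈga:.ta.ˌfe:r.bop.ˌki:.ta.ˌfa:.ni.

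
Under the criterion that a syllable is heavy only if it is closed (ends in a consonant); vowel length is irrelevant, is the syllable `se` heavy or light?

light

`se`: short vowel, open (no coda). Open (no coda) → light.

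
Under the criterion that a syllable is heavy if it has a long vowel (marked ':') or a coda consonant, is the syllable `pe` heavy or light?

`pe`: short vowel, open (no coda). Short vowel, open → light.

light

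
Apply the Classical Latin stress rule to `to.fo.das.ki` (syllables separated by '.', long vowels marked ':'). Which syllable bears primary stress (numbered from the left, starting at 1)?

3

Classical Latin: stress the penult if heavy (long vowel or closed), else the antepenult.
Weights: 2 fo L, 3 das H, 4 ki L.
The penult (syllable 3, das) is heavy, so it takes stress.
Stress on syllable 3: to.fo.ˈdas.ki.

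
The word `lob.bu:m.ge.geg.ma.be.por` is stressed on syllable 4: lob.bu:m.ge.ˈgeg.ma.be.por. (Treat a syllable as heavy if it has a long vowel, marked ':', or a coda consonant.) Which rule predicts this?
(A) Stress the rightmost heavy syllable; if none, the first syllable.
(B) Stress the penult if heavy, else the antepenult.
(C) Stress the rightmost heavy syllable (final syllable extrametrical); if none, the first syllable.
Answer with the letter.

Rule A → syllable 7 (observed: 4).
Rule B → syllable 5 (observed: 4).
Rule C → syllable 4 ✓.

C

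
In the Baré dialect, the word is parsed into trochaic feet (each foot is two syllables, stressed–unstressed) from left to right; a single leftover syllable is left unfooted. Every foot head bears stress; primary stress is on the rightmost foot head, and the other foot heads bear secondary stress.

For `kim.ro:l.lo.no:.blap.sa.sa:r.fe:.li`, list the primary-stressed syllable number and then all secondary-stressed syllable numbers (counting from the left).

Parse left to right into trochaic (ˈσσ) feet: (ˈkim.ro:l) (ˈlo.no:) (ˈblap.sa) (ˈsa:r.fe:) li. Syllable 9 is left unfooted.
Foot heads (stressed positions): 1, 3, 5, 7.
End Rule Rightmost: primary stress on the rightmost head = syllable 7.
Secondary stress on 1, 3, 5: ˌkim.ro:l.ˌlo.no:.ˌblap.sa.ˈsa:r.fe:.li.

primary 7, secondary 1, 3, 5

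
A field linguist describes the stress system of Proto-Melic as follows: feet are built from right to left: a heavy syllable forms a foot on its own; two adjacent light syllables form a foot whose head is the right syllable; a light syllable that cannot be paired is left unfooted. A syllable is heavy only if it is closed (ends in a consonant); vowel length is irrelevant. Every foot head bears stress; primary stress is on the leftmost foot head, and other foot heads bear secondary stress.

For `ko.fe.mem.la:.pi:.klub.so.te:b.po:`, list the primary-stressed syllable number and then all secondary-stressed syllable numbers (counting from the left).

Weights: 1 ko L, 2 fe L, 3 mem H, 4 la: L, 5 pi: L, 6 klub H, 7 so L, 8 te:b H, 9 po: L.
Parse right to left (heavy = foot alone; LL = one foot; stranded L unfooted): (ko.ˈfe) (ˈmem) (la:.ˈpi:) (ˈklub) so (ˈte:b) po:.
Foot heads: 2, 3, 5, 6, 8.
Primary stress on the leftmost head = syllable 2.
Secondary stress on 3, 5, 6, 8: ko.ˈfe.ˌmem.la:.ˌpi:.ˌklub.so.ˌte:b.po:.

primary 2, secondary 3, 5, 6, 8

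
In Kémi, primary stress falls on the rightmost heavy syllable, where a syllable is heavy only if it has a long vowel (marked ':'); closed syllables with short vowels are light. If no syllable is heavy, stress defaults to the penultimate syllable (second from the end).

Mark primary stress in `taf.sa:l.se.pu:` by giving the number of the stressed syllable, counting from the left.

Weights: 1 taf L, 2 sa:l H, 3 se L, 4 pu: H.
Heavy syllables in the domain: 2, 4. The rightmost is syllable 4 (pu:).
Primary stress: syllable 4 → taf.sa:l.se.ˈpu:.

4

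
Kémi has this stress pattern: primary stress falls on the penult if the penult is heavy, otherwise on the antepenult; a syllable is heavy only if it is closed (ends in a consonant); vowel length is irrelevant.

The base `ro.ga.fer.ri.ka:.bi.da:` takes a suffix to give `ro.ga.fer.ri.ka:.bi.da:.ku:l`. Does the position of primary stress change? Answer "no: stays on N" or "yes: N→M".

Base `ro.ga.fer.ri.ka:.bi.da:` (7 syllables):
  Weights: 5 ka: L, 6 bi L, 7 da: L.
  The penult (syllable 6, bi) is light, so stress falls on the antepenult (syllable 5, ka:).
  → primary stress on syllable 5.
Suffixed `ro.ga.fer.ri.ka:.bi.da:.ku:l` (8 syllables):
  Weights: 6 bi L, 7 da: L, 8 ku:l H.
  The penult (syllable 7, da:) is light, so stress falls on the antepenult (syllable 6, bi).
  → primary stress on syllable 6.

yes: 5→6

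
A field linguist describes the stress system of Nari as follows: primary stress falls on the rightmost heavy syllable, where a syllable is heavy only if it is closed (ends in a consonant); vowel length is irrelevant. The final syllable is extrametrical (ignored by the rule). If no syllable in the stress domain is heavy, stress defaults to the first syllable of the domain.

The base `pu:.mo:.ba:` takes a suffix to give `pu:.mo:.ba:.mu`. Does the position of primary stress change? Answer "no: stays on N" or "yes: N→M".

no: stays on 1

Base `pu:.mo:.ba:` (3 syllables):
  The final syllable (3, ba:) is extrametrical; the stress domain is syllables 1–2.
  Weights: 1 pu: L, 2 mo: L.
  No heavy syllable in the domain; default to the first syllable of the domain = syllable 1.
  → primary stress on syllable 1.
Suffixed `pu:.mo:.ba:.mu` (4 syllables):
  The final syllable (4, mu) is extrametrical; the stress domain is syllables 1–3.
  Weights: 1 pu: L, 2 mo: L, 3 ba: L.
  No heavy syllable in the domain; default to the first syllable of the domain = syllable 1.
  → primary stress on syllable 1.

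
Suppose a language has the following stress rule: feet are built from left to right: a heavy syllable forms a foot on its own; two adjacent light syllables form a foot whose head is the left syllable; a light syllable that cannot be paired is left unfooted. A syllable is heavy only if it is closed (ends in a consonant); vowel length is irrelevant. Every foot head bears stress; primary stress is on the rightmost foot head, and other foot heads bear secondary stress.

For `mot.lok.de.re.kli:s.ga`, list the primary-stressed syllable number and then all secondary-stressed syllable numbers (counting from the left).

primary 5, secondary 1, 2, 3

Weights: 1 mot H, 2 lok H, 3 de L, 4 re L, 5 kli:s H, 6 ga L.
Parse left to right (heavy = foot alone; LL = one foot; stranded L unfooted): (ˈmot) (ˈlok) (ˈde.re) (ˈkli:s) ga.
Foot heads: 1, 2, 3, 5.
Primary stress on the rightmost head = syllable 5.
Secondary stress on 1, 2, 3: ˌmot.ˌlok.ˌde.re.ˈkli:s.ga.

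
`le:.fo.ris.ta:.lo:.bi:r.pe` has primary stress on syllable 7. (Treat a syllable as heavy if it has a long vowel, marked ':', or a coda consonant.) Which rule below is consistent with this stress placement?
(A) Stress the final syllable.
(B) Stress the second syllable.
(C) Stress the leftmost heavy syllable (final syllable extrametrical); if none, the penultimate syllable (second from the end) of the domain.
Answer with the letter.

Rule A → syllable 7 ✓.
Rule B → syllable 2 (observed: 7).
Rule C → syllable 1 (observed: 7).

A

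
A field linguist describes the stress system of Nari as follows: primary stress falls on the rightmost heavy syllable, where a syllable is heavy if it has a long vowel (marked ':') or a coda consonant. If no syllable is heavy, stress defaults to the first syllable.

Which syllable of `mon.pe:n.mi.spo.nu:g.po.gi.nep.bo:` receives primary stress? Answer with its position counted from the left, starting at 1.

Weights: 1 mon H, 2 pe:n H, 3 mi L, 4 spo L, 5 nu:g H, 6 po L, 7 gi L, 8 nep H, 9 bo: H.
Heavy syllables in the domain: 1, 2, 5, 8, 9. The rightmost is syllable 9 (bo:).
Primary stress: syllable 9 → mon.pe:n.mi.spo.nu:g.po.gi.nep.ˈbo:.

9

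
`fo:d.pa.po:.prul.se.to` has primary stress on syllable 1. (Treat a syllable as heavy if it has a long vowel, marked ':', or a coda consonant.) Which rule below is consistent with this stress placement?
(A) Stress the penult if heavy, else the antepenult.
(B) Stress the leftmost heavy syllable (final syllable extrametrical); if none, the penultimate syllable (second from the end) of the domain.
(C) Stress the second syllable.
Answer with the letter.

B

Rule A → syllable 4 (observed: 1).
Rule B → syllable 1 ✓.
Rule C → syllable 2 (observed: 1).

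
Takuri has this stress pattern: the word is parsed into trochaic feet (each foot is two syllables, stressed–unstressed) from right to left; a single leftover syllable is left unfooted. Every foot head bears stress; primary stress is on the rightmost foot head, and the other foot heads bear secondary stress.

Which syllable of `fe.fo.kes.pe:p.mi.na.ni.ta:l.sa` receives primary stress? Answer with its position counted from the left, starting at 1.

Parse right to left into trochaic (ˈσσ) feet: fe (ˈfo.kes) (ˈpe:p.mi) (ˈna.ni) (ˈta:l.sa). Syllable 1 is left unfooted.
Foot heads (stressed positions): 2, 4, 6, 8.
End Rule Rightmost: primary stress on the rightmost head = syllable 8.
Primary stress: syllable 8 → fe.fo.kes.pe:p.mi.na.ni.ˈta:l.sa.

8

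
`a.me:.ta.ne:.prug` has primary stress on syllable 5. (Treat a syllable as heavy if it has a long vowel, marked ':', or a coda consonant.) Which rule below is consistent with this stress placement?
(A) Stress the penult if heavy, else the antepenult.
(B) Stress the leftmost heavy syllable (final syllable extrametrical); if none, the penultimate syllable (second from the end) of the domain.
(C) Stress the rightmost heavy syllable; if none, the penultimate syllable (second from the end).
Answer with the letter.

Rule A → syllable 4 (observed: 5).
Rule B → syllable 2 (observed: 5).
Rule C → syllable 5 ✓.

C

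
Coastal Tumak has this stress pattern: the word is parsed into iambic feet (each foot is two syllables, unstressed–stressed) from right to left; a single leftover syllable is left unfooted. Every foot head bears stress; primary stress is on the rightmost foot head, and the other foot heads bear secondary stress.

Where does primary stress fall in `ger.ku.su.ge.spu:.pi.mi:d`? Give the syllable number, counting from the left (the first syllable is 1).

Parse right to left into iambic (σˈσ) feet: ger (ku.ˈsu) (ge.ˈspu:) (pi.ˈmi:d). Syllable 1 is left unfooted.
Foot heads (stressed positions): 3, 5, 7.
End Rule Rightmost: primary stress on the rightmost head = syllable 7.
Primary stress: syllable 7 → ger.ku.su.ge.spu:.pi.ˈmi:d.

7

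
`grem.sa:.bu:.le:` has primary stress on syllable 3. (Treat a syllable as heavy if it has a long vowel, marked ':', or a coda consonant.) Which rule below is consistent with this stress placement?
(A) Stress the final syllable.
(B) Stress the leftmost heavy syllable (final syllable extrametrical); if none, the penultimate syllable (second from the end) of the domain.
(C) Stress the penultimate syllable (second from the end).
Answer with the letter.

Rule A → syllable 4 (observed: 3).
Rule B → syllable 1 (observed: 3).
Rule C → syllable 3 ✓.

C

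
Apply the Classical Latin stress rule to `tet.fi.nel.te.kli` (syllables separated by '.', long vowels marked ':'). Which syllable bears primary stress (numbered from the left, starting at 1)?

3

Classical Latin: stress the penult if heavy (long vowel or closed), else the antepenult.
Weights: 3 nel H, 4 te L, 5 kli L.
The penult (syllable 4, te) is light, so stress falls on the antepenult (syllable 3, nel).
Stress on syllable 3: tet.fi.ˈnel.te.kli.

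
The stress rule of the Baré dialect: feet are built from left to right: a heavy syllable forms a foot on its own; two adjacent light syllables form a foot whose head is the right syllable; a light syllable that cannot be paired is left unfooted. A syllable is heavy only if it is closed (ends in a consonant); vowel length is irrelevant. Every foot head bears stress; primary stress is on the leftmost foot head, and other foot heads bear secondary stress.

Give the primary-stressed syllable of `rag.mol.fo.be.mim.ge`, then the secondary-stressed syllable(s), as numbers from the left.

primary 1, secondary 2, 4, 5

Weights: 1 rag H, 2 mol H, 3 fo L, 4 be L, 5 mim H, 6 ge L.
Parse left to right (heavy = foot alone; LL = one foot; stranded L unfooted): (ˈrag) (ˈmol) (fo.ˈbe) (ˈmim) ge.
Foot heads: 1, 2, 4, 5.
Primary stress on the leftmost head = syllable 1.
Secondary stress on 2, 4, 5: ˈrag.ˌmol.fo.ˌbe.ˌmim.ge.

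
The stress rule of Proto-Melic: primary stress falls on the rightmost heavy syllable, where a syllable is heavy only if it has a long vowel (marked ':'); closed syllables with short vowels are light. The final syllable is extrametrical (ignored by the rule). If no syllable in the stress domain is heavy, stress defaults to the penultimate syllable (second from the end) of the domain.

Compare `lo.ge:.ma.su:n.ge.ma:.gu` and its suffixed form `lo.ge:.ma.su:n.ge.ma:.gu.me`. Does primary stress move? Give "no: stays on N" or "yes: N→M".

Base `lo.ge:.ma.su:n.ge.ma:.gu` (7 syllables):
  The final syllable (7, gu) is extrametrical; the stress domain is syllables 1–6.
  Weights: 1 lo L, 2 ge: H, 3 ma L, 4 su:n H, 5 ge L, 6 ma: H.
  Heavy syllables in the domain: 2, 4, 6. The rightmost is syllable 6 (ma:).
  → primary stress on syllable 6.
Suffixed `lo.ge:.ma.su:n.ge.ma:.gu.me` (8 syllables):
  The final syllable (8, me) is extrametrical; the stress domain is syllables 1–7.
  Weights: 1 lo L, 2 ge: H, 3 ma L, 4 su:n H, 5 ge L, 6 ma: H, 7 gu L.
  Heavy syllables in the domain: 2, 4, 6. The rightmost is syllable 6 (ma:).
  → primary stress on syllable 6.

no: stays on 6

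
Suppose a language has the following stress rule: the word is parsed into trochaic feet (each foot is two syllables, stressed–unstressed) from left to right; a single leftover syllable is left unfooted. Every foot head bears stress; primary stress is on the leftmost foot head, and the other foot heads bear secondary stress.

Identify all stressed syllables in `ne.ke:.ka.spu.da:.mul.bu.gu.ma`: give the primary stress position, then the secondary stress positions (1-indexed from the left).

Parse left to right into trochaic (ˈσσ) feet: (ˈne.ke:) (ˈka.spu) (ˈda:.mul) (ˈbu.gu) ma. Syllable 9 is left unfooted.
Foot heads (stressed positions): 1, 3, 5, 7.
End Rule Leftmost: primary stress on the leftmost head = syllable 1.
Secondary stress on 3, 5, 7: ˈne.ke:.ˌka.spu.ˌda:.mul.ˌbu.gu.ma.

primary 1, secondary 3, 5, 7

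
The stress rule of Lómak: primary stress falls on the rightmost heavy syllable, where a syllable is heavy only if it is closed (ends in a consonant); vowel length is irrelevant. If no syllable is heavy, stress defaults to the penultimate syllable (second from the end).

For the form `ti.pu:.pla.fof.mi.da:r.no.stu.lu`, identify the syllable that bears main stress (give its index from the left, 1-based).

Weights: 1 ti L, 2 pu: L, 3 pla L, 4 fof H, 5 mi L, 6 da:r H, 7 no L, 8 stu L, 9 lu L.
Heavy syllables in the domain: 4, 6. The rightmost is syllable 6 (da:r).
Primary stress: syllable 6 → ti.pu:.pla.fof.mi.ˈda:r.no.stu.lu.

6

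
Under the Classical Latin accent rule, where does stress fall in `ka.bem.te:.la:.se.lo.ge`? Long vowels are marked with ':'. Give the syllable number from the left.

Classical Latin: stress the penult if heavy (long vowel or closed), else the antepenult.
Weights: 5 se L, 6 lo L, 7 ge L.
The penult (syllable 6, lo) is light, so stress falls on the antepenult (syllable 5, se).
Stress on syllable 5: ka.bem.te:.la:.ˈse.lo.ge.

5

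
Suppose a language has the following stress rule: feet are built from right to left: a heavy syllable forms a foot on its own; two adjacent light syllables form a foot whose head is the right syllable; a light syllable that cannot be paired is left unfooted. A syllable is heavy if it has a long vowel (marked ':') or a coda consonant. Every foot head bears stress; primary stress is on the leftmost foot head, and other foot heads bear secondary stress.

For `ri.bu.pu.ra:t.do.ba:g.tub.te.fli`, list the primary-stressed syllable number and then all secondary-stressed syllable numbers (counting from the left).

Weights: 1 ri L, 2 bu L, 3 pu L, 4 ra:t H, 5 do L, 6 ba:g H, 7 tub H, 8 te L, 9 fli L.
Parse right to left (heavy = foot alone; LL = one foot; stranded L unfooted): ri (bu.ˈpu) (ˈra:t) do (ˈba:g) (ˈtub) (te.ˈfli).
Foot heads: 3, 4, 6, 7, 9.
Primary stress on the leftmost head = syllable 3.
Secondary stress on 4, 6, 7, 9: ri.bu.ˈpu.ˌra:t.do.ˌba:g.ˌtub.te.ˌfli.

primary 3, secondary 4, 6, 7, 9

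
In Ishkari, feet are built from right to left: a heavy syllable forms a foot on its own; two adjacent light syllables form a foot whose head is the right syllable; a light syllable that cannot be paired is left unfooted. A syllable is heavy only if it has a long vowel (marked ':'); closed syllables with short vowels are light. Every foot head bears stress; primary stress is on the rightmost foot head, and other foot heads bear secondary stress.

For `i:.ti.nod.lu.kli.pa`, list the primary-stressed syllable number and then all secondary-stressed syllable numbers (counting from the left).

Weights: 1 i: H, 2 ti L, 3 nod L, 4 lu L, 5 kli L, 6 pa L.
Parse right to left (heavy = foot alone; LL = one foot; stranded L unfooted): (ˈi:) ti (nod.ˈlu) (kli.ˈpa).
Foot heads: 1, 4, 6.
Primary stress on the rightmost head = syllable 6.
Secondary stress on 1, 4: ˌi:.ti.nod.ˌlu.kli.ˈpa.

primary 6, secondary 1, 4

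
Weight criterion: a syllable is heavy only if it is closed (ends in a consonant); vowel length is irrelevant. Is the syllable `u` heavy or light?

light

`u`: short vowel, open (no coda). Open (no coda) → light.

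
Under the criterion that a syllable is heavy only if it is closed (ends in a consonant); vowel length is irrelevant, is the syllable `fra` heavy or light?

`fra`: short vowel, open (no coda). Open (no coda) → light.

light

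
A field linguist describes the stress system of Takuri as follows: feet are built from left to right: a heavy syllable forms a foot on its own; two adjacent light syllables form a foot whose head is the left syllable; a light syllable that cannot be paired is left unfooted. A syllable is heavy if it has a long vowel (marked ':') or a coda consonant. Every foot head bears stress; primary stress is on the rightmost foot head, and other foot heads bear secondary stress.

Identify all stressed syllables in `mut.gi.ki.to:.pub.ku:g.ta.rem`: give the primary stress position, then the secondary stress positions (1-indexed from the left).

primary 8, secondary 1, 2, 4, 5, 6

Weights: 1 mut H, 2 gi L, 3 ki L, 4 to: H, 5 pub H, 6 ku:g H, 7 ta L, 8 rem H.
Parse left to right (heavy = foot alone; LL = one foot; stranded L unfooted): (ˈmut) (ˈgi.ki) (ˈto:) (ˈpub) (ˈku:g) ta (ˈrem).
Foot heads: 1, 2, 4, 5, 6, 8.
Primary stress on the rightmost head = syllable 8.
Secondary stress on 1, 2, 4, 5, 6: ˌmut.ˌgi.ki.ˌto:.ˌpub.ˌku:g.ta.ˈrem.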